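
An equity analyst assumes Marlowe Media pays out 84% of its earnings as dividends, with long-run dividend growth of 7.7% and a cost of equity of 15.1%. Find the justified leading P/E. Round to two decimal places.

11.35

Justified leading P/E = b/(r−g) = 0.84/(0.151−0.077) = 11.3514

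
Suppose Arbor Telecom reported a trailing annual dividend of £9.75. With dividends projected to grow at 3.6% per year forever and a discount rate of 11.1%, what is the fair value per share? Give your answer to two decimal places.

£134.68

Gordon growth model: P₀ = D₁/(r − g). D₁ = 9.75 × (1 + 0.036) = 10.1010.
P₀ = 10.1010 / (0.111 − 0.036) = 10.1010 / 0.075 = 134.6800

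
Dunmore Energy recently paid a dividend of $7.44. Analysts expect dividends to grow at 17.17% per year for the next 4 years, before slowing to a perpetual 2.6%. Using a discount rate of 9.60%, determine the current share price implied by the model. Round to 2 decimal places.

Two-stage DDM. Project D₁…D_4 at 0.1717, terminal growth 0.026, discount at r = 0.096.
D_1 = 8.7174
D_2 = 10.2142
D_3 = 11.9680
D_4 = 14.0229
Terminal value at t=4: TV = D_5/(r−g) = 14.3875/(0.096−0.026) = 205.5360
P₀ = 8.7174/(1+0.096)^1 + 10.2142/(1+0.096)^2 + 11.9680/(1+0.096)^3 + 14.0229/(1+0.096)^4 + 205.5360/(1+0.096)^4 = 177.7106

$177.71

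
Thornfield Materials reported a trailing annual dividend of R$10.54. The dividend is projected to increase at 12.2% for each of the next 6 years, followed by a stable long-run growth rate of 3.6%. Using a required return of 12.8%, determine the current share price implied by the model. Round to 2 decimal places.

Two-stage DDM. Project D₁…D_6 at 0.122, terminal growth 0.036, discount at r = 0.128.
D_1 = 11.8259
D_2 = 13.2686
D_3 = 14.8874
D_4 = 16.7037
D_5 = 18.7415
D_6 = 21.0280
Terminal value at t=6: TV = D_7/(r−g) = 21.7850/(0.128−0.036) = 236.7934
P₀ = 11.8259/(1+0.128)^1 + 13.2686/(1+0.128)^2 + 14.8874/(1+0.128)^3 + 16.7037/(1+0.128)^4 + 18.7415/(1+0.128)^5 + 21.0280/(1+0.128)^6 + 236.7934/(1+0.128)^6 = 177.0247

R$177.02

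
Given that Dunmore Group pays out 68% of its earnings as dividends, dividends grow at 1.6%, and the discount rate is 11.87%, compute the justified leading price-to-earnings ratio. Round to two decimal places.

6.62

Justified leading P/E = b/(r−g) = 0.68/(0.1187−0.016) = 6.6212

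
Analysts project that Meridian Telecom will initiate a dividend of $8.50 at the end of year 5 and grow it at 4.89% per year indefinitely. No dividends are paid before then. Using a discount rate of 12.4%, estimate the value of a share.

$70.91

Deferred-dividend DDM. At t=4 the remaining stream is a growing perpetuity with first payment D_5 = 8.50.
V_4 = D_5/(r−g) = 8.50/(0.124−0.0489) = 113.1824
P₀ = V_4/(1+r)^4 = 113.1824/(1+0.124)^4 = 70.9110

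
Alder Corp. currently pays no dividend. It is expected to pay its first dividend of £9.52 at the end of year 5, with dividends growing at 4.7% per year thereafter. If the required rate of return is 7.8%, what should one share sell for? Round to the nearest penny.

Deferred-dividend DDM. At t=4 the remaining stream is a growing perpetuity with first payment D_5 = 9.52.
V_4 = D_5/(r−g) = 9.52/(0.078−0.047) = 307.0968
P₀ = V_4/(1+r)^4 = 307.0968/(1+0.078)^4 = 227.4051

£227.41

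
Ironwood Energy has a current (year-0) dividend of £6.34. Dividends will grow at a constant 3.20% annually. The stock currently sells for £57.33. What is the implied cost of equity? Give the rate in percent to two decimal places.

14.61%

Rearranging the constant-growth DDM: r = D₁/P₀ + g.
D₁ = 6.34 × (1 + 0.032) = 6.5429.
r = 6.5429 / 57.33 + 0.032 = 0.11413 + 0.032 = 0.14613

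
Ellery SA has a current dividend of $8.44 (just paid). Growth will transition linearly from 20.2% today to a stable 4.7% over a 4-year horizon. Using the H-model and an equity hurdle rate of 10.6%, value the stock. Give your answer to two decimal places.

$194.12

H-model: P₀ = D₀[(1+g_L) + H(g_S−g_L)]/(r−g_L), with H = 4/2 = 2.
P₀ = 8.44 × [(1+0.047) + 2×(0.202−0.047)] / (0.106−0.047)
   = 8.44 × 1.3570 / 0.059 = 194.1200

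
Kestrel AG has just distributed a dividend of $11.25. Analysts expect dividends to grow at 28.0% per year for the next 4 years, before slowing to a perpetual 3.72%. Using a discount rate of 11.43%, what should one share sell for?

$327.91

Two-stage DDM. Project D₁…D_4 at 0.28, terminal growth 0.0372, discount at r = 0.1143.
D_1 = 14.4000
D_2 = 18.4320
D_3 = 23.5930
D_4 = 30.1990
Terminal value at t=4: TV = D_5/(r−g) = 31.3224/(0.1143−0.0372) = 406.2567
P₀ = 14.4000/(1+0.1143)^1 + 18.4320/(1+0.1143)^2 + 23.5930/(1+0.1143)^3 + 30.1990/(1+0.1143)^4 + 406.2567/(1+0.1143)^4 = 327.9142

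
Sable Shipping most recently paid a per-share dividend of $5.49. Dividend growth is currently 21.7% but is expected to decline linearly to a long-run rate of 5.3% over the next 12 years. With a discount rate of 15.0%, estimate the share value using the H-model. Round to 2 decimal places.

H-model: P₀ = D₀[(1+g_L) + H(g_S−g_L)]/(r−g_L), with H = 12/2 = 6.
P₀ = 5.49 × [(1+0.053) + 6×(0.217−0.053)] / (0.15−0.053)
   = 5.49 × 2.0370 / 0.097 = 115.2900

$115.29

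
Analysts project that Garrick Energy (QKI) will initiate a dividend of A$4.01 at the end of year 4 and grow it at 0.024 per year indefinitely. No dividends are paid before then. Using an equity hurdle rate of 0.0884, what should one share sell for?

Deferred-dividend DDM. At t=3 the remaining stream is a growing perpetuity with first payment D_4 = 4.01.
V_3 = D_4/(r−g) = 4.01/(0.0884−0.024) = 62.2671
P₀ = V_3/(1+r)^3 = 62.2671/(1+0.0884)^3 = 48.2940

A$48.29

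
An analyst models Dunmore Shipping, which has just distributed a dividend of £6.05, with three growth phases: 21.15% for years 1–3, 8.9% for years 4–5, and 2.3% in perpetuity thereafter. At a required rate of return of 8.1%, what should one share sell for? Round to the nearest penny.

£192.56

Three-stage DDM. Project D₁…D_5; terminal Gordon value at t=5 with g = 0.023; discount at r = 0.081.
D_1 = 7.3296
D_2 = 8.8798
D_3 = 10.7579
D_4 = 11.7153
D_5 = 12.7580
TV_5 = 13.0514/(0.081−0.023) = 225.0241
P₀ = Σ Dₜ/(1+r)ᵗ + TV_5/(1+r)^5 = 192.5581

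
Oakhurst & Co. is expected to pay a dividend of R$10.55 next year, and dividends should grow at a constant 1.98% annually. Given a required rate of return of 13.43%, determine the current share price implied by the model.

R$92.14

Gordon growth model: P₀ = D₁/(r − g), with D₁ = 10.55 given directly.
P₀ = 10.5500 / (0.1343 − 0.0198) = 10.5500 / 0.1145 = 92.1397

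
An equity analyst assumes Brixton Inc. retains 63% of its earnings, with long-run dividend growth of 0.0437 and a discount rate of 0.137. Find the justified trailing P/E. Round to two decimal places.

4.14

Payout ratio b = 1 − 0.63 = 0.37.
Justified trailing P/E = b(1+g)/(r−g) = 0.37×(1+0.0437)/(0.137−0.0437) = 4.1390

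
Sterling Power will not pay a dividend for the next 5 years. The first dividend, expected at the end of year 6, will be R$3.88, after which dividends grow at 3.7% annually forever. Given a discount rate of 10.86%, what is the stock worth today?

Deferred-dividend DDM. At t=5 the remaining stream is a growing perpetuity with first payment D_6 = 3.88.
V_5 = D_6/(r−g) = 3.88/(0.1086−0.037) = 54.1899
P₀ = V_5/(1+r)^5 = 54.1899/(1+0.1086)^5 = 32.3627

R$32.36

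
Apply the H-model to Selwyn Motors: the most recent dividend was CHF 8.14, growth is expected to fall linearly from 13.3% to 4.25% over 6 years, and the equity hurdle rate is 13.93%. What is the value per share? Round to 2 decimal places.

CHF 110.50

H-model: P₀ = D₀[(1+g_L) + H(g_S−g_L)]/(r−g_L), with H = 6/2 = 3.
P₀ = 8.14 × [(1+0.0425) + 3×(0.133−0.0425)] / (0.1393−0.0425)
   = 8.14 × 1.3140 / 0.0968 = 110.4955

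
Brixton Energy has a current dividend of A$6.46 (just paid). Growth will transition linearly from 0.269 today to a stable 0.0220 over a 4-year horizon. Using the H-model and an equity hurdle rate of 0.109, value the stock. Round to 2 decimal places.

H-model: P₀ = D₀[(1+g_L) + H(g_S−g_L)]/(r−g_L), with H = 4/2 = 2.
P₀ = 6.46 × [(1+0.022) + 2×(0.269−0.022)] / (0.109−0.022)
   = 6.46 × 1.5160 / 0.087 = 112.5674

A$112.57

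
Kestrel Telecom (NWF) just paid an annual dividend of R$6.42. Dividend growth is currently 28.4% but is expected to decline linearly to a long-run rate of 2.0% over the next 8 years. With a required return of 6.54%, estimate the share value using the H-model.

H-model: P₀ = D₀[(1+g_L) + H(g_S−g_L)]/(r−g_L), with H = 8/2 = 4.
P₀ = 6.42 × [(1+0.02) + 4×(0.284−0.02)] / (0.0654−0.02)
   = 6.42 × 2.0760 / 0.0454 = 293.5665

R$293.57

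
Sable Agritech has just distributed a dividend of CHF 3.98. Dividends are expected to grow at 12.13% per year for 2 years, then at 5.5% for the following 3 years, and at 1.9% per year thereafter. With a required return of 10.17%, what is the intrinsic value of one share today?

Three-stage DDM. Project D₁…D_5; terminal Gordon value at t=5 with g = 0.019; discount at r = 0.1017.
D_1 = 4.4628
D_2 = 5.0041
D_3 = 5.2793
D_4 = 5.5697
D_5 = 5.8760
TV_5 = 5.9877/(0.1017−0.019) = 72.4024
P₀ = Σ Dₜ/(1+r)ᵗ + TV_5/(1+r)^5 = 64.1334

CHF 64.13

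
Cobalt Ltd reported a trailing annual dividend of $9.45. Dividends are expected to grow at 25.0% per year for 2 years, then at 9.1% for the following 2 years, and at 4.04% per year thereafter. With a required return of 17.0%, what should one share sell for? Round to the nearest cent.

$115.61

Three-stage DDM. Project D₁…D_4; terminal Gordon value at t=4 with g = 0.0404; discount at r = 0.17.
D_1 = 11.8125
D_2 = 14.7656
D_3 = 16.1093
D_4 = 17.5752
TV_4 = 18.2853/(0.17−0.0404) = 141.0901
P₀ = Σ Dₜ/(1+r)ᵗ + TV_4/(1+r)^4 = 115.6126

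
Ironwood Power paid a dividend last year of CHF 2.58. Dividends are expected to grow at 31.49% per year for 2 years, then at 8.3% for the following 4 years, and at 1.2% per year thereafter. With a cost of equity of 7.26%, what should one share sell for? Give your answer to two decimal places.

CHF 90.23

Three-stage DDM. Project D₁…D_6; terminal Gordon value at t=6 with g = 0.012; discount at r = 0.0726.
D_1 = 3.3924
D_2 = 4.4607
D_3 = 4.8310
D_4 = 5.2319
D_5 = 5.6662
D_6 = 6.1365
TV_6 = 6.2101/(0.0726−0.012) = 102.4771
P₀ = Σ Dₜ/(1+r)ᵗ + TV_6/(1+r)^6 = 90.2266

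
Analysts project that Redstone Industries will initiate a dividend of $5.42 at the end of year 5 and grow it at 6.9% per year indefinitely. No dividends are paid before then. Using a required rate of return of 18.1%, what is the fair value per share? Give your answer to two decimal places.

Deferred-dividend DDM. At t=4 the remaining stream is a growing perpetuity with first payment D_5 = 5.42.
V_4 = D_5/(r−g) = 5.42/(0.181−0.069) = 48.3929
P₀ = V_4/(1+r)^4 = 48.3929/(1+0.181)^4 = 24.8761

$24.88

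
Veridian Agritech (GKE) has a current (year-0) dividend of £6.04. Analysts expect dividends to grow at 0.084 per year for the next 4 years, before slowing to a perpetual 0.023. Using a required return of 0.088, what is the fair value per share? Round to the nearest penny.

Two-stage DDM. Project D₁…D_4 at 0.084, terminal growth 0.023, discount at r = 0.088.
D_1 = 6.5474
D_2 = 7.0973
D_3 = 7.6935
D_4 = 8.3398
Terminal value at t=4: TV = D_5/(r−g) = 8.5316/(0.088−0.023) = 131.2551
P₀ = 6.5474/(1+0.088)^1 + 7.0973/(1+0.088)^2 + 7.6935/(1+0.088)^3 + 8.3398/(1+0.088)^4 + 131.2551/(1+0.088)^4 = 117.6088

£117.61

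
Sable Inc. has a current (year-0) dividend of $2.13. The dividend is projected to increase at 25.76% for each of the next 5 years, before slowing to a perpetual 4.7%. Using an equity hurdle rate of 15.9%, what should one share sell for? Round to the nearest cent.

$43.65

Two-stage DDM. Project D₁…D_5 at 0.2576, terminal growth 0.047, discount at r = 0.159.
D_1 = 2.6787
D_2 = 3.3687
D_3 = 4.2365
D_4 = 5.3278
D_5 = 6.7003
Terminal value at t=5: TV = D_6/(r−g) = 7.0152/(0.159−0.047) = 62.6356
P₀ = 2.6787/(1+0.159)^1 + 3.3687/(1+0.159)^2 + 4.2365/(1+0.159)^3 + 5.3278/(1+0.159)^4 + 6.7003/(1+0.159)^5 + 62.6356/(1+0.159)^5 = 43.6472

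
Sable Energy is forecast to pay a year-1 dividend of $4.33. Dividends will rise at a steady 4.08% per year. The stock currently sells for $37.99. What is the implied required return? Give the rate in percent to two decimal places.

15.48%

Rearranging the constant-growth DDM: r = D₁/P₀ + g.
r = 4.3300 / 37.99 + 0.0408 = 0.11398 + 0.0408 = 0.15478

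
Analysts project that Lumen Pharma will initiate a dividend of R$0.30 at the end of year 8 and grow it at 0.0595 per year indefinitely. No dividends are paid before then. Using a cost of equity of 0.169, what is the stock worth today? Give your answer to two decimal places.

Deferred-dividend DDM. At t=7 the remaining stream is a growing perpetuity with first payment D_8 = 0.30.
V_7 = D_8/(r−g) = 0.30/(0.169−0.0595) = 2.7397
P₀ = V_7/(1+r)^7 = 2.7397/(1+0.169)^7 = 0.9183

R$0.92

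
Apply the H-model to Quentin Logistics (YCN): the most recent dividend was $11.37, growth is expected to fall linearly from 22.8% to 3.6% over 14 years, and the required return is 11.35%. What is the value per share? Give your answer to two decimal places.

H-model: P₀ = D₀[(1+g_L) + H(g_S−g_L)]/(r−g_L), with H = 14/2 = 7.
P₀ = 11.37 × [(1+0.036) + 7×(0.228−0.036)] / (0.1135−0.036)
   = 11.37 × 2.3800 / 0.0775 = 349.1690

$349.17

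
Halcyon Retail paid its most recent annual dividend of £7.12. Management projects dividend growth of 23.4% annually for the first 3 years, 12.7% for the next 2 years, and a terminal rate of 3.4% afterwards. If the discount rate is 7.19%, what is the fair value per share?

Three-stage DDM. Project D₁…D_5; terminal Gordon value at t=5 with g = 0.034; discount at r = 0.0719.
D_1 = 8.7861
D_2 = 10.8420
D_3 = 13.3791
D_4 = 15.0782
D_5 = 16.9931
TV_5 = 17.5709/(0.0719−0.034) = 463.6120
P₀ = Σ Dₜ/(1+r)ᵗ + TV_5/(1+r)^5 = 379.5567

£379.56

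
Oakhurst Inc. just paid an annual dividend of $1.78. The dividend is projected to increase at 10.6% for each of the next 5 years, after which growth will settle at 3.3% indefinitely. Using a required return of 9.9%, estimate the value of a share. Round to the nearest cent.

$37.83

Two-stage DDM. Project D₁…D_5 at 0.106, terminal growth 0.033, discount at r = 0.099.
D_1 = 1.9687
D_2 = 2.1774
D_3 = 2.4082
D_4 = 2.6634
D_5 = 2.9457
Terminal value at t=5: TV = D_6/(r−g) = 3.0430/(0.099−0.033) = 46.1054
P₀ = 1.9687/(1+0.099)^1 + 2.1774/(1+0.099)^2 + 2.4082/(1+0.099)^3 + 2.6634/(1+0.099)^4 + 2.9457/(1+0.099)^5 + 46.1054/(1+0.099)^5 = 37.8298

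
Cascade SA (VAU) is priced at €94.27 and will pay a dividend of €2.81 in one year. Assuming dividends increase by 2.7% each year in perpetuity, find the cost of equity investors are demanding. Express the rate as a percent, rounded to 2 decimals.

Rearranging the constant-growth DDM: r = D₁/P₀ + g.
r = 2.8100 / 94.27 + 0.027 = 0.02981 + 0.027 = 0.05681

5.68%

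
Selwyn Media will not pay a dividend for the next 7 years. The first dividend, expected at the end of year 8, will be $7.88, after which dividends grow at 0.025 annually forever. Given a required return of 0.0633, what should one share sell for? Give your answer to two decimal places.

$133.89

Deferred-dividend DDM. At t=7 the remaining stream is a growing perpetuity with first payment D_8 = 7.88.
V_7 = D_8/(r−g) = 7.88/(0.0633−0.025) = 205.7441
P₀ = V_7/(1+r)^7 = 205.7441/(1+0.0633)^7 = 133.8865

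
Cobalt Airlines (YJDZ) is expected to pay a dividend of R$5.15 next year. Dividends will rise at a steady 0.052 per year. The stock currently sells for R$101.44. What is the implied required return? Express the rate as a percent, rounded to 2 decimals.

Rearranging the constant-growth DDM: r = D₁/P₀ + g.
r = 5.1500 / 101.44 + 0.052 = 0.05077 + 0.052 = 0.10277

10.28%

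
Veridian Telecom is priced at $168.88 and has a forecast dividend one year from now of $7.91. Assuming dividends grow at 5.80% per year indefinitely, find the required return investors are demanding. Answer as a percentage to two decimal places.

Rearranging the constant-growth DDM: r = D₁/P₀ + g.
r = 7.9100 / 168.88 + 0.058 = 0.04684 + 0.058 = 0.10484

10.48%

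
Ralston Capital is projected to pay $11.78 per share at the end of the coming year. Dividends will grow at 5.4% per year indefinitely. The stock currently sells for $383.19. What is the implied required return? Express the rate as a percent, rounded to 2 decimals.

8.47%

Rearranging the constant-growth DDM: r = D₁/P₀ + g.
r = 11.7800 / 383.19 + 0.054 = 0.03074 + 0.054 = 0.08474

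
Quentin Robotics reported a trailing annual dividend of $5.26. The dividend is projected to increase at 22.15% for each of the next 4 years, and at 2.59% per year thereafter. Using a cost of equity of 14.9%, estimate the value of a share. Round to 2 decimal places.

$80.57

Two-stage DDM. Project D₁…D_4 at 0.2215, terminal growth 0.0259, discount at r = 0.149.
D_1 = 6.4251
D_2 = 7.8482
D_3 = 9.5866
D_4 = 11.7101
Terminal value at t=4: TV = D_5/(r−g) = 12.0134/(0.149−0.0259) = 97.5903
P₀ = 6.4251/(1+0.149)^1 + 7.8482/(1+0.149)^2 + 9.5866/(1+0.149)^3 + 11.7101/(1+0.149)^4 + 97.5903/(1+0.149)^4 = 80.5672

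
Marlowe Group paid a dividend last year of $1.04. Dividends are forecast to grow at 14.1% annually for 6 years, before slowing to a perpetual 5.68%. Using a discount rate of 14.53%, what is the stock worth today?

$18.30

Two-stage DDM. Project D₁…D_6 at 0.141, terminal growth 0.0568, discount at r = 0.1453.
D_1 = 1.1866
D_2 = 1.3540
D_3 = 1.5449
D_4 = 1.7627
D_5 = 2.0112
D_6 = 2.2948
Terminal value at t=6: TV = D_7/(r−g) = 2.4252/(0.1453−0.0568) = 27.4029
P₀ = 1.1866/(1+0.1453)^1 + 1.3540/(1+0.1453)^2 + 1.5449/(1+0.1453)^3 + 1.7627/(1+0.1453)^4 + 2.0112/(1+0.1453)^5 + 2.2948/(1+0.1453)^6 + 27.4029/(1+0.1453)^6 = 18.3003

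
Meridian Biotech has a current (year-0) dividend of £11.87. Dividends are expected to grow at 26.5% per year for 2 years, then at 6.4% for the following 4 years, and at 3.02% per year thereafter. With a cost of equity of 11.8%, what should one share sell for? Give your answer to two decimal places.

Three-stage DDM. Project D₁…D_6; terminal Gordon value at t=6 with g = 0.0302; discount at r = 0.118.
D_1 = 15.0156
D_2 = 18.9947
D_3 = 20.2103
D_4 = 21.5038
D_5 = 22.8800
D_6 = 24.3444
TV_6 = 25.0796/(0.118−0.0302) = 285.6441
P₀ = Σ Dₜ/(1+r)ᵗ + TV_6/(1+r)^6 = 228.6965

£228.70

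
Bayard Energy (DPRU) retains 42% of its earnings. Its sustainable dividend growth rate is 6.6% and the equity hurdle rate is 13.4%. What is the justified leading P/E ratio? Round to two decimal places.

Payout ratio b = 1 − 0.42 = 0.58.
Justified leading P/E = b/(r−g) = 0.58/(0.134−0.066) = 8.5294

8.53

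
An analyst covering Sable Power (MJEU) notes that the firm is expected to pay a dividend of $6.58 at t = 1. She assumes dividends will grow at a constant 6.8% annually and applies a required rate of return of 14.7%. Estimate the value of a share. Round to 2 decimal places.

Gordon growth model: P₀ = D₁/(r − g), with D₁ = 6.58 given directly.
P₀ = 6.5800 / (0.147 − 0.068) = 6.5800 / 0.079 = 83.2911

$83.29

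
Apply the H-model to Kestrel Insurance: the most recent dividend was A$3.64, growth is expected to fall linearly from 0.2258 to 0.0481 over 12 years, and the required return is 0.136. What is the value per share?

A$87.55

H-model: P₀ = D₀[(1+g_L) + H(g_S−g_L)]/(r−g_L), with H = 12/2 = 6.
P₀ = 3.64 × [(1+0.0481) + 6×(0.2258−0.0481)] / (0.136−0.0481)
   = 3.64 × 2.1143 / 0.0879 = 87.5546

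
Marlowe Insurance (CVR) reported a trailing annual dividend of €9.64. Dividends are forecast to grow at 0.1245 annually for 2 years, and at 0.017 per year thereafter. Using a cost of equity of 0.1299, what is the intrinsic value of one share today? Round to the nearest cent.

Two-stage DDM. Project D₁…D_2 at 0.1245, terminal growth 0.017, discount at r = 0.1299.
D_1 = 10.8402
D_2 = 12.1898
Terminal value at t=2: TV = D_3/(r−g) = 12.3970/(0.1299−0.017) = 109.8052
P₀ = 10.8402/(1+0.1299)^1 + 12.1898/(1+0.1299)^2 + 109.8052/(1+0.1299)^2 = 105.1508

€105.15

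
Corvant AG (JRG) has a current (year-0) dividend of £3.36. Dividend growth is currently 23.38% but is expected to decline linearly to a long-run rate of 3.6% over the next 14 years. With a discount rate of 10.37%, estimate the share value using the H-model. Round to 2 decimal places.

H-model: P₀ = D₀[(1+g_L) + H(g_S−g_L)]/(r−g_L), with H = 14/2 = 7.
P₀ = 3.36 × [(1+0.036) + 7×(0.2338−0.036)] / (0.1037−0.036)
   = 3.36 × 2.4206 / 0.0677 = 120.1361

£120.14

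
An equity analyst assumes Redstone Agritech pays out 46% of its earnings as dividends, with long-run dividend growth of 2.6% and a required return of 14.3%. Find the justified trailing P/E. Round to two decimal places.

4.03

Justified trailing P/E = b(1+g)/(r−g) = 0.46×(1+0.026)/(0.143−0.026) = 4.0338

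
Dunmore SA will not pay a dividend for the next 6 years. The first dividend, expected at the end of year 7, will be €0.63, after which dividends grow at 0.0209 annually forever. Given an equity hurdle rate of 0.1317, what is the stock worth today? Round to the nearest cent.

Deferred-dividend DDM. At t=6 the remaining stream is a growing perpetuity with first payment D_7 = 0.63.
V_6 = D_7/(r−g) = 0.63/(0.1317−0.0209) = 5.6859
P₀ = V_6/(1+r)^6 = 5.6859/(1+0.1317)^6 = 2.7065

€2.71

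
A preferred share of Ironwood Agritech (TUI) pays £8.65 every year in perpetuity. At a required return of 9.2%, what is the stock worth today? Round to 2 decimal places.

Zero-growth DDM (perpetuity): P₀ = D/r = 8.65 / 0.092 = 94.0217

£94.02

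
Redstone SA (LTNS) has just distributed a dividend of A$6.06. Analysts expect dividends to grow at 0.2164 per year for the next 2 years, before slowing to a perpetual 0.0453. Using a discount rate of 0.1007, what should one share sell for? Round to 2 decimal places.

A$153.74

Two-stage DDM. Project D₁…D_2 at 0.2164, terminal growth 0.0453, discount at r = 0.1007.
D_1 = 7.3714
D_2 = 8.9666
Terminal value at t=2: TV = D_3/(r−g) = 9.3727/(0.1007−0.0453) = 169.1830
P₀ = 7.3714/(1+0.1007)^1 + 8.9666/(1+0.1007)^2 + 169.1830/(1+0.1007)^2 = 153.7408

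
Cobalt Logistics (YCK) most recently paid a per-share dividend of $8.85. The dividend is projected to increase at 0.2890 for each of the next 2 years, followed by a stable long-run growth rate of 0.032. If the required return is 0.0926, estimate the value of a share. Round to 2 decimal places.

$232.52

Two-stage DDM. Project D₁…D_2 at 0.289, terminal growth 0.032, discount at r = 0.0926.
D_1 = 11.4076
D_2 = 14.7045
Terminal value at t=2: TV = D_3/(r−g) = 15.1750/(0.0926−0.032) = 250.4126
P₀ = 11.4076/(1+0.0926)^1 + 14.7045/(1+0.0926)^2 + 250.4126/(1+0.0926)^2 = 232.5238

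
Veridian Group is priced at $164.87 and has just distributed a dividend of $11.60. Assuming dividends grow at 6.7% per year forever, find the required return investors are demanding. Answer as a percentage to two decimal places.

14.21%

Rearranging the constant-growth DDM: r = D₁/P₀ + g.
D₁ = 11.60 × (1 + 0.067) = 12.3772.
r = 12.3772 / 164.87 + 0.067 = 0.07507 + 0.067 = 0.14207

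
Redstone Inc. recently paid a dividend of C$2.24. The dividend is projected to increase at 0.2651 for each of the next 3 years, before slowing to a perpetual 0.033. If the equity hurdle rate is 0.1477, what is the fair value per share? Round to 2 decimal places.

Two-stage DDM. Project D₁…D_3 at 0.2651, terminal growth 0.033, discount at r = 0.1477.
D_1 = 2.8338
D_2 = 3.5851
D_3 = 4.5355
Terminal value at t=3: TV = D_4/(r−g) = 4.6851/(0.1477−0.033) = 40.8469
P₀ = 2.8338/(1+0.1477)^1 + 3.5851/(1+0.1477)^2 + 4.5355/(1+0.1477)^3 + 40.8469/(1+0.1477)^3 = 35.2103

C$35.21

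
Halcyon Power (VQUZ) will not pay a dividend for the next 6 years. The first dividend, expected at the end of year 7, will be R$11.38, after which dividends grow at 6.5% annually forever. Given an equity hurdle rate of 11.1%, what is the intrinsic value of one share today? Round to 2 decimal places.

R$131.55

Deferred-dividend DDM. At t=6 the remaining stream is a growing perpetuity with first payment D_7 = 11.38.
V_6 = D_7/(r−g) = 11.38/(0.111−0.065) = 247.3913
P₀ = V_6/(1+r)^6 = 247.3913/(1+0.111)^6 = 131.5528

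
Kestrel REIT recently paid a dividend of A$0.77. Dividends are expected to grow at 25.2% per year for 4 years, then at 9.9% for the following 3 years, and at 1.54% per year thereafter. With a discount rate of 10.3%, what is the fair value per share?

Three-stage DDM. Project D₁…D_7; terminal Gordon value at t=7 with g = 0.0154; discount at r = 0.103.
D_1 = 0.9640
D_2 = 1.2070
D_3 = 1.5111
D_4 = 1.8919
D_5 = 2.0792
D_6 = 2.2851
D_7 = 2.5113
TV_7 = 2.5500/(0.103−0.0154) = 29.1095
P₀ = Σ Dₜ/(1+r)ᵗ + TV_7/(1+r)^7 = 22.7330

A$22.73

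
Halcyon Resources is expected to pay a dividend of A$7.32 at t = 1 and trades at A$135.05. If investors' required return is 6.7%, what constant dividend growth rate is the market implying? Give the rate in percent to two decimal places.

1.28%

From P₀ = D₁/(r − g), the implied growth is g = r − D₁/P₀.
g = 0.067 − 7.32/135.05 = 0.067 − 0.05420 = 0.01280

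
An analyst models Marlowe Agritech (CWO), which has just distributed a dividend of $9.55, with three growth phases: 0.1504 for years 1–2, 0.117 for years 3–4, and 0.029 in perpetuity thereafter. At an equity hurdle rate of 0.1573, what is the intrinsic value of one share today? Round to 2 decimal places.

Three-stage DDM. Project D₁…D_4; terminal Gordon value at t=4 with g = 0.029; discount at r = 0.1573.
D_1 = 10.9863
D_2 = 12.6387
D_3 = 14.1174
D_4 = 15.7691
TV_4 = 16.2264/(0.1573−0.029) = 126.4725
P₀ = Σ Dₜ/(1+r)ᵗ + TV_4/(1+r)^4 = 107.3319

$107.33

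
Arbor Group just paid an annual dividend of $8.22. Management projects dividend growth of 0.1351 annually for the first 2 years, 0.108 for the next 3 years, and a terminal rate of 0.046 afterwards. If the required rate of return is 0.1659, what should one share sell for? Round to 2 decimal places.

Three-stage DDM. Project D₁…D_5; terminal Gordon value at t=5 with g = 0.046; discount at r = 0.1659.
D_1 = 9.3305
D_2 = 10.5911
D_3 = 11.7349
D_4 = 13.0023
D_5 = 14.4065
TV_5 = 15.0692/(0.1659−0.046) = 125.6816
P₀ = Σ Dₜ/(1+r)ᵗ + TV_5/(1+r)^5 = 95.2628

$95.26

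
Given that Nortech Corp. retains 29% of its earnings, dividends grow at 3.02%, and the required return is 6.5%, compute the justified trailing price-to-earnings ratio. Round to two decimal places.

21.02

Payout ratio b = 1 − 0.29 = 0.71.
Justified trailing P/E = b(1+g)/(r−g) = 0.71×(1+0.0302)/(0.065−0.0302) = 21.0184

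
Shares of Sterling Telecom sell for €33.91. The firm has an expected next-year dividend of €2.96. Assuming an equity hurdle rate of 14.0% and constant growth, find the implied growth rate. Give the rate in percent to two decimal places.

From P₀ = D₁/(r − g), the implied growth is g = r − D₁/P₀.
g = 0.14 − 2.96/33.91 = 0.14 − 0.08729 = 0.05271

5.27%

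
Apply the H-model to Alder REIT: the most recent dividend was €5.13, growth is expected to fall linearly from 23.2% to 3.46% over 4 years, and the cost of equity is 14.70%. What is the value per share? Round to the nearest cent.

€65.24

H-model: P₀ = D₀[(1+g_L) + H(g_S−g_L)]/(r−g_L), with H = 4/2 = 2.
P₀ = 5.13 × [(1+0.0346) + 2×(0.232−0.0346)] / (0.147−0.0346)
   = 5.13 × 1.4294 / 0.1124 = 65.2386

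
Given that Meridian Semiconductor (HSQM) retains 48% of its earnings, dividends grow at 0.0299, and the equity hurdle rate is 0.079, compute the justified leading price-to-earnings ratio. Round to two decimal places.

10.59

Payout ratio b = 1 − 0.48 = 0.52.
Justified leading P/E = b/(r−g) = 0.52/(0.079−0.0299) = 10.5906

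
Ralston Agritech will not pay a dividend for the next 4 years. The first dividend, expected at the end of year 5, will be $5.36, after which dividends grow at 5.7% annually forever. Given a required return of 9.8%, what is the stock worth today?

Deferred-dividend DDM. At t=4 the remaining stream is a growing perpetuity with first payment D_5 = 5.36.
V_4 = D_5/(r−g) = 5.36/(0.098−0.057) = 130.7317
P₀ = V_4/(1+r)^4 = 130.7317/(1+0.098)^4 = 89.9439

$89.94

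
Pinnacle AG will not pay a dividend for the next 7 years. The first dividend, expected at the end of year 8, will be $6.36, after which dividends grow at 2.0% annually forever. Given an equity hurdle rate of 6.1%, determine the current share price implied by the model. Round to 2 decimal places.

$102.49

Deferred-dividend DDM. At t=7 the remaining stream is a growing perpetuity with first payment D_8 = 6.36.
V_7 = D_8/(r−g) = 6.36/(0.061−0.02) = 155.1220
P₀ = V_7/(1+r)^7 = 155.1220/(1+0.061)^7 = 102.4862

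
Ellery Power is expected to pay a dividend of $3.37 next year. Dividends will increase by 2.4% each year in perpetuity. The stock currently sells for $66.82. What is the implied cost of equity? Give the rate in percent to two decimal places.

Rearranging the constant-growth DDM: r = D₁/P₀ + g.
r = 3.3700 / 66.82 + 0.024 = 0.05043 + 0.024 = 0.07443

7.44%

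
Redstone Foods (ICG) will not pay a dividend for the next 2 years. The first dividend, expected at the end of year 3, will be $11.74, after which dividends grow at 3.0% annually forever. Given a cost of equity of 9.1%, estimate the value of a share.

$161.69

Deferred-dividend DDM. At t=2 the remaining stream is a growing perpetuity with first payment D_3 = 11.74.
V_2 = D_3/(r−g) = 11.74/(0.091−0.03) = 192.4590
P₀ = V_2/(1+r)^2 = 192.4590/(1+0.091)^2 = 161.6921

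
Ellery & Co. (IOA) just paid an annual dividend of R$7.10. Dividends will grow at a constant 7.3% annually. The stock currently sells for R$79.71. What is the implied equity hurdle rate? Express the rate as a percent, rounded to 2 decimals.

Rearranging the constant-growth DDM: r = D₁/P₀ + g.
D₁ = 7.10 × (1 + 0.073) = 7.6183.
r = 7.6183 / 79.71 + 0.073 = 0.09558 + 0.073 = 0.16858

16.86%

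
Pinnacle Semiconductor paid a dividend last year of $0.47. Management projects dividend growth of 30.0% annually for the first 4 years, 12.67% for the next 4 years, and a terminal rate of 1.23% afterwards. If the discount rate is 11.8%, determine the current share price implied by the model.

Three-stage DDM. Project D₁…D_8; terminal Gordon value at t=8 with g = 0.0123; discount at r = 0.118.
D_1 = 0.6110
D_2 = 0.7943
D_3 = 1.0326
D_4 = 1.3424
D_5 = 1.5124
D_6 = 1.7041
D_7 = 1.9200
D_8 = 2.1632
TV_8 = 2.1898/(0.118−0.0123) = 20.7176
P₀ = Σ Dₜ/(1+r)ᵗ + TV_8/(1+r)^8 = 14.7724

$14.77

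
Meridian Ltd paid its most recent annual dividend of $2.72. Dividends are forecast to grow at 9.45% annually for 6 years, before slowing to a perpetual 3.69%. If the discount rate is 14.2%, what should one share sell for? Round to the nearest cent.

Two-stage DDM. Project D₁…D_6 at 0.0945, terminal growth 0.0369, discount at r = 0.142.
D_1 = 2.9770
D_2 = 3.2584
D_3 = 3.5663
D_4 = 3.9033
D_5 = 4.2722
D_6 = 4.6759
Terminal value at t=6: TV = D_7/(r−g) = 4.8484/(0.142−0.0369) = 46.1315
P₀ = 2.9770/(1+0.142)^1 + 3.2584/(1+0.142)^2 + 3.5663/(1+0.142)^3 + 3.9033/(1+0.142)^4 + 4.2722/(1+0.142)^5 + 4.6759/(1+0.142)^6 + 46.1315/(1+0.142)^6 = 34.8992

$34.90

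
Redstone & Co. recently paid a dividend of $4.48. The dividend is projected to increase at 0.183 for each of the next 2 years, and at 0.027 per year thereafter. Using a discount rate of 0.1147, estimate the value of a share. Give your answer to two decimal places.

Two-stage DDM. Project D₁…D_2 at 0.183, terminal growth 0.027, discount at r = 0.1147.
D_1 = 5.2998
D_2 = 6.2697
Terminal value at t=2: TV = D_3/(r−g) = 6.4390/(0.1147−0.027) = 73.4207
P₀ = 5.2998/(1+0.1147)^1 + 6.2697/(1+0.1147)^2 + 73.4207/(1+0.1147)^2 = 68.8887

$68.89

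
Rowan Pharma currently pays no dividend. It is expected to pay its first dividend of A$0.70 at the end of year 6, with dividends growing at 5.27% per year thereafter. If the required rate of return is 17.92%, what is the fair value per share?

Deferred-dividend DDM. At t=5 the remaining stream is a growing perpetuity with first payment D_6 = 0.70.
V_5 = D_6/(r−g) = 0.70/(0.1792−0.0527) = 5.5336
P₀ = V_5/(1+r)^5 = 5.5336/(1+0.1792)^5 = 2.4270

A$2.43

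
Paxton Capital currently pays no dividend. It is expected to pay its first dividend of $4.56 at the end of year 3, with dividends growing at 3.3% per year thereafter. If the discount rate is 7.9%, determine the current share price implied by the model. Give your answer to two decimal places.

Deferred-dividend DDM. At t=2 the remaining stream is a growing perpetuity with first payment D_3 = 4.56.
V_2 = D_3/(r−g) = 4.56/(0.079−0.033) = 99.1304
P₀ = V_2/(1+r)^2 = 99.1304/(1+0.079)^2 = 85.1460

$85.15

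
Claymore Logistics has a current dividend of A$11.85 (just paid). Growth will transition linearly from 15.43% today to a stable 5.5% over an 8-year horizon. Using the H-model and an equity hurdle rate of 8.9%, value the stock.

H-model: P₀ = D₀[(1+g_L) + H(g_S−g_L)]/(r−g_L), with H = 8/2 = 4.
P₀ = 11.85 × [(1+0.055) + 4×(0.1543−0.055)] / (0.089−0.055)
   = 11.85 × 1.4522 / 0.034 = 506.1344

A$506.13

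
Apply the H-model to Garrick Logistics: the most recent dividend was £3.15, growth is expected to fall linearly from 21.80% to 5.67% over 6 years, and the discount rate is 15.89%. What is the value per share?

£47.48

H-model: P₀ = D₀[(1+g_L) + H(g_S−g_L)]/(r−g_L), with H = 6/2 = 3.
P₀ = 3.15 × [(1+0.0567) + 3×(0.218−0.0567)] / (0.1589−0.0567)
   = 3.15 × 1.5406 / 0.1022 = 47.4842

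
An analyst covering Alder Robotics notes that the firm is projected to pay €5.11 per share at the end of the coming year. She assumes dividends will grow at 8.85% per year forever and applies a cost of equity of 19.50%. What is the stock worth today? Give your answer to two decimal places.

Gordon growth model: P₀ = D₁/(r − g), with D₁ = 5.11 given directly.
P₀ = 5.1100 / (0.195 − 0.0885) = 5.1100 / 0.1065 = 47.9812

€47.98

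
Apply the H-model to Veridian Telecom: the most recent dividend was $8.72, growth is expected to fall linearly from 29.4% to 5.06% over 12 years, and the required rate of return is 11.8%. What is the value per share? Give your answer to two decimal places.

$324.87

H-model: P₀ = D₀[(1+g_L) + H(g_S−g_L)]/(r−g_L), with H = 12/2 = 6.
P₀ = 8.72 × [(1+0.0506) + 6×(0.294−0.0506)] / (0.118−0.0506)
   = 8.72 × 2.5110 / 0.0674 = 324.8653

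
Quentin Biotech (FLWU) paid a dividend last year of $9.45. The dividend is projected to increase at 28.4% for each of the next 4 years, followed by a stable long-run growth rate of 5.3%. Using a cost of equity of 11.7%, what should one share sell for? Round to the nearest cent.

$325.68

Two-stage DDM. Project D₁…D_4 at 0.284, terminal growth 0.053, discount at r = 0.117.
D_1 = 12.1338
D_2 = 15.5798
D_3 = 20.0045
D_4 = 25.6857
Terminal value at t=4: TV = D_5/(r−g) = 27.0471/(0.117−0.053) = 422.6105
P₀ = 12.1338/(1+0.117)^1 + 15.5798/(1+0.117)^2 + 20.0045/(1+0.117)^3 + 25.6857/(1+0.117)^4 + 422.6105/(1+0.117)^4 = 325.6770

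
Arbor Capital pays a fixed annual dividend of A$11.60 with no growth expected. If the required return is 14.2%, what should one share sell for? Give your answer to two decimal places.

A$81.69

Zero-growth DDM (perpetuity): P₀ = D/r = 11.60 / 0.142 = 81.6901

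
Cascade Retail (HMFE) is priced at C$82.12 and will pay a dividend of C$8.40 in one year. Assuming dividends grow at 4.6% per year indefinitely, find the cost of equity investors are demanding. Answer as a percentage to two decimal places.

Rearranging the constant-growth DDM: r = D₁/P₀ + g.
r = 8.4000 / 82.12 + 0.046 = 0.10229 + 0.046 = 0.14829

14.83%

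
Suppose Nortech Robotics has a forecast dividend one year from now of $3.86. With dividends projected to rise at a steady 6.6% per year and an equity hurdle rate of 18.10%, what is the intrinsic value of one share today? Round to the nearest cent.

Gordon growth model: P₀ = D₁/(r − g), with D₁ = 3.86 given directly.
P₀ = 3.8600 / (0.181 − 0.066) = 3.8600 / 0.115 = 33.5652

$33.57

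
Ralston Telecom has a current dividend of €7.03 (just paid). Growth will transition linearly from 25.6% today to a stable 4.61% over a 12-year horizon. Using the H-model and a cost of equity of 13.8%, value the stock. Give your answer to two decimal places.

€176.36

H-model: P₀ = D₀[(1+g_L) + H(g_S−g_L)]/(r−g_L), with H = 12/2 = 6.
P₀ = 7.03 × [(1+0.0461) + 6×(0.256−0.0461)] / (0.138−0.0461)
   = 7.03 × 2.3055 / 0.0919 = 176.3620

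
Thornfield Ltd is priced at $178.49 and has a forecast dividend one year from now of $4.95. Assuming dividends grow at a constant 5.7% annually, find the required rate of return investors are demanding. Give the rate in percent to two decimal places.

Rearranging the constant-growth DDM: r = D₁/P₀ + g.
r = 4.9500 / 178.49 + 0.057 = 0.02773 + 0.057 = 0.08473

8.47%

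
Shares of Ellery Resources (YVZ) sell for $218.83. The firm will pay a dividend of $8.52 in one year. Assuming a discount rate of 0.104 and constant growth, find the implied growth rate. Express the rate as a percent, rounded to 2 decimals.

6.51%

From P₀ = D₁/(r − g), the implied growth is g = r − D₁/P₀.
g = 0.104 − 8.52/218.83 = 0.104 − 0.03893 = 0.06507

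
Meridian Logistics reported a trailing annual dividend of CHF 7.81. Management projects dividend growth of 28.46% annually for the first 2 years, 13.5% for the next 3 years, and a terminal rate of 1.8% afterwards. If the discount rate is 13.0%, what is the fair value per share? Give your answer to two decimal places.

CHF 142.48

Three-stage DDM. Project D₁…D_5; terminal Gordon value at t=5 with g = 0.018; discount at r = 0.13.
D_1 = 10.0327
D_2 = 12.8880
D_3 = 14.6279
D_4 = 16.6027
D_5 = 18.8441
TV_5 = 19.1833/(0.13−0.018) = 171.2790
P₀ = Σ Dₜ/(1+r)ᵗ + TV_5/(1+r)^5 = 142.4836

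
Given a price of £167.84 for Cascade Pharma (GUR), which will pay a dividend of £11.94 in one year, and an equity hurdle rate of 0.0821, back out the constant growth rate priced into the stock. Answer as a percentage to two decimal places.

From P₀ = D₁/(r − g), the implied growth is g = r − D₁/P₀.
g = 0.0821 − 11.94/167.84 = 0.0821 − 0.07114 = 0.01096

1.10%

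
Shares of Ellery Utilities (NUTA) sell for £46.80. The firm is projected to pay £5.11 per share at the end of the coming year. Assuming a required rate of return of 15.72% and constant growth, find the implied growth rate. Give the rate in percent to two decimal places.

4.80%

From P₀ = D₁/(r − g), the implied growth is g = r − D₁/P₀.
g = 0.1572 − 5.11/46.80 = 0.1572 − 0.10919 = 0.04801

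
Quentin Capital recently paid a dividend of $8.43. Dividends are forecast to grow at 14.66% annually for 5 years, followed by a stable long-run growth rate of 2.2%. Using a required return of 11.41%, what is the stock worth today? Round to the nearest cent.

$153.99

Two-stage DDM. Project D₁…D_5 at 0.1466, terminal growth 0.022, discount at r = 0.1141.
D_1 = 9.6658
D_2 = 11.0828
D_3 = 12.7076
D_4 = 14.5705
D_5 = 16.7066
Terminal value at t=5: TV = D_6/(r−g) = 17.0741/(0.1141−0.022) = 185.3867
P₀ = 9.6658/(1+0.1141)^1 + 11.0828/(1+0.1141)^2 + 12.7076/(1+0.1141)^3 + 14.5705/(1+0.1141)^4 + 16.7066/(1+0.1141)^5 + 185.3867/(1+0.1141)^5 = 153.9938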